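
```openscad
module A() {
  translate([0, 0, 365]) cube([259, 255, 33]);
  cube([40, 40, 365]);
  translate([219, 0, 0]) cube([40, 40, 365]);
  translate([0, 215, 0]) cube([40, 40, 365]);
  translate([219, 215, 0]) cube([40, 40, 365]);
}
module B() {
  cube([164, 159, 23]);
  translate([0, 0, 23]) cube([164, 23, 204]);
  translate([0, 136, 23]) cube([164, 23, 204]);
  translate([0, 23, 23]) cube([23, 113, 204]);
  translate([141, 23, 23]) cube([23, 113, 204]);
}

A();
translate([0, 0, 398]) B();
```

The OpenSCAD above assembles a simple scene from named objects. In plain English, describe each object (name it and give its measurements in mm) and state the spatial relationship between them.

A is a four-legged stool. The seat is 259×255 mm, 33 mm thick, top at z = 398 mm. It stands on four square legs, each 40×40 mm in cross-section, from z = 0 to the seat underside, each flush with a corner of the seat.

B is an open-topped rectangular box: outside dimensions 164×159×227 mm, with a uniform wall and base thickness of 23 mm. The base is a full 164×159 slab on the floor; four walls sit on top of the base. The front and back walls (the −y and +y sides) span the full width; the two side walls fit between them.

The open box is on top of the stool.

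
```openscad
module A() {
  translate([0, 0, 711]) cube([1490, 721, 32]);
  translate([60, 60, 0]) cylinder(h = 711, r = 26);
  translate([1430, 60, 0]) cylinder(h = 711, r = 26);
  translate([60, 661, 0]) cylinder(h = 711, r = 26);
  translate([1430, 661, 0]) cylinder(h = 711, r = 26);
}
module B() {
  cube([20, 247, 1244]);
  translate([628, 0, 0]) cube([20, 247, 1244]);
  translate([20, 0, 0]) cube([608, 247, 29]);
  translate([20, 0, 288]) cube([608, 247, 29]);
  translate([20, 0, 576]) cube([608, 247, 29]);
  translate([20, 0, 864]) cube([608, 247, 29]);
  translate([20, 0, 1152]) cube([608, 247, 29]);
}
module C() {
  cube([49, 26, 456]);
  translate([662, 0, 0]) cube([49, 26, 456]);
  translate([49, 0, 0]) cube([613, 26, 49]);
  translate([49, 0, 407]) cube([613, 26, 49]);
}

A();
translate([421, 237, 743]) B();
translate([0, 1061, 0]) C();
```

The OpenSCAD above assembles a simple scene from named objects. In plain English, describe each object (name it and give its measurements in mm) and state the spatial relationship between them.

A is a table with a 1490×721 mm rectangular top, 32 mm thick, top surface at z = 743 mm, supported by four round legs of 52 mm diameter, each leg's bounding box inset 34 mm from the nearest pair of top edges, running from the floor.

B is an open bookshelf. Two side panels, each 20 mm thick, 247 mm deep and 1244 mm tall, stand 648 mm apart (outside-to-outside). Between them sit 5 shelves, each 29 mm thick and 247 mm deep, spanning the full gap between the sides. The bottom shelf rests on the floor (its underside at z = 0) and the clear gap between one shelf's top and the next shelf's underside is 259 mm.

C is a picture frame with a 613×358 mm rectangular opening (x by z) and a uniform 49 mm border on every side. Frame depth is 26 mm along y. It is built from two vertical stiles running the full outside height and two horizontal rails spanning the gap between the stiles.

The bookshelf is on top of the table, centred. The picture frame is on the floor beside the table on its +y side.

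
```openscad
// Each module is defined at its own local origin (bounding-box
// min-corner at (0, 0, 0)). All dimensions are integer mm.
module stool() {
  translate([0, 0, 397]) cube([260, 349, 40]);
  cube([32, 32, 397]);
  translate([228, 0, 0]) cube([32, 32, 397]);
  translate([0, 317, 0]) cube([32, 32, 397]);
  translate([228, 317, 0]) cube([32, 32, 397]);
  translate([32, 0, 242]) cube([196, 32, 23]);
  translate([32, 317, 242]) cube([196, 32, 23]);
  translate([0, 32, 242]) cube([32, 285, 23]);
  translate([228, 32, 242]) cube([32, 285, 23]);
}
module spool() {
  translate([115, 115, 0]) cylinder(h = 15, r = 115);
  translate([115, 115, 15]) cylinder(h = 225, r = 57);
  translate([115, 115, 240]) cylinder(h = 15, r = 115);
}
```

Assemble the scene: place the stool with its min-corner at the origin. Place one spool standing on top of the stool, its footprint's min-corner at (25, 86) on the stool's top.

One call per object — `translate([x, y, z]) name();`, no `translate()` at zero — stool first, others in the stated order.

stool();
translate([25, 86, 437]) spool();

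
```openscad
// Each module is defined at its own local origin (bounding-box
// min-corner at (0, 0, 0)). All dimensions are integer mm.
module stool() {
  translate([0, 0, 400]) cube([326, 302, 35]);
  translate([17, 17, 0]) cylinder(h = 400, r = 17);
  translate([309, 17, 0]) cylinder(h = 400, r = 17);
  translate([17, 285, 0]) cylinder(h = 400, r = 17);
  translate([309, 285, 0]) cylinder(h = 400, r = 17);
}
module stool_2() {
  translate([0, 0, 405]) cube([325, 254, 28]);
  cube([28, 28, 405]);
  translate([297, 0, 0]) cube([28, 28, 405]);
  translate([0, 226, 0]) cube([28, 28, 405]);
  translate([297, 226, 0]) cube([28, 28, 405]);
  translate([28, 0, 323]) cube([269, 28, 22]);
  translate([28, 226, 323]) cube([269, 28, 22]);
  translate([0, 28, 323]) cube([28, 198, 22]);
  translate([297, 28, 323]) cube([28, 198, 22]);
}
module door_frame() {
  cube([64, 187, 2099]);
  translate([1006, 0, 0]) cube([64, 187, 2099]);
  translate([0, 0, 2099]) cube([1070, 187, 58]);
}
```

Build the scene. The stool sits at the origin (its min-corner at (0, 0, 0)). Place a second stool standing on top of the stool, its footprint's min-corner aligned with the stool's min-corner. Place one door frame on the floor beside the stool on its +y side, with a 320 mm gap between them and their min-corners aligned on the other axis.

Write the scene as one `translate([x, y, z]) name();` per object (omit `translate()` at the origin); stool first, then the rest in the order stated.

stool();
translate([0, 0, 435]) stool_2();
translate([0, 622, 0]) door_frame();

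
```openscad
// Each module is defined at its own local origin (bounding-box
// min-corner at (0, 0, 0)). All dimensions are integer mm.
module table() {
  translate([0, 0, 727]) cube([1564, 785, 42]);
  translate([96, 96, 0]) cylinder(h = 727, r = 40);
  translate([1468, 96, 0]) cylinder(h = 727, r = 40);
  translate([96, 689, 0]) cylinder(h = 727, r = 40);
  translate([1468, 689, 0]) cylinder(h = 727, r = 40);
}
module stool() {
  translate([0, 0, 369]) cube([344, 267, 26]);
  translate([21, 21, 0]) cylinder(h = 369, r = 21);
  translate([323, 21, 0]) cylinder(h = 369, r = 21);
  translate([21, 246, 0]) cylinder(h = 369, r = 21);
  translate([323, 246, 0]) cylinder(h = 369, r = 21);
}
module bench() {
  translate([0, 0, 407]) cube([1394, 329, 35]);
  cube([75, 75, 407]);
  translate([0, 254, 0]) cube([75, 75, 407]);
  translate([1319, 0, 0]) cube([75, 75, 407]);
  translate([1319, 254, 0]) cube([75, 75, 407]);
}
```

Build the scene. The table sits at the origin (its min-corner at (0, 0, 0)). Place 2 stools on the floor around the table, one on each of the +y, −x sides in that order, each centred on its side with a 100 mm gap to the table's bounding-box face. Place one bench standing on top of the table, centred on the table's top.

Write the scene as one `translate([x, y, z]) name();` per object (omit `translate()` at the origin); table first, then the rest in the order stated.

table();
translate([610, 885, 0]) stool();
translate([-444, 259, 0]) stool();
translate([85, 228, 769]) bench();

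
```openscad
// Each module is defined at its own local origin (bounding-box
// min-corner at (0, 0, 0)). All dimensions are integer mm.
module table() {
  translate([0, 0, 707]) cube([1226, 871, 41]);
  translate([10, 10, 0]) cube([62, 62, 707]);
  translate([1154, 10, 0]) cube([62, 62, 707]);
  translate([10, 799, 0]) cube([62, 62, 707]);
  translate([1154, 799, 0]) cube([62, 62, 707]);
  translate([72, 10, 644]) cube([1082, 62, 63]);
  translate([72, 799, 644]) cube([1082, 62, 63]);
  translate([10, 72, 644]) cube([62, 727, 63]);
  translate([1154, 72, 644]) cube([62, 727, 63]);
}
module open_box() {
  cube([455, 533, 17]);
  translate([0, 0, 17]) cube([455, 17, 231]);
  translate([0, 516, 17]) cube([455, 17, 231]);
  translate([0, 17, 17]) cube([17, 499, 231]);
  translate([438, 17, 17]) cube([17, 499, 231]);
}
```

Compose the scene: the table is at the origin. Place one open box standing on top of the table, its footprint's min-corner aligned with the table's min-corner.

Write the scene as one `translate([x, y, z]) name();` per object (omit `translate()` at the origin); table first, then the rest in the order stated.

table();
translate([0, 0, 748]) open_box();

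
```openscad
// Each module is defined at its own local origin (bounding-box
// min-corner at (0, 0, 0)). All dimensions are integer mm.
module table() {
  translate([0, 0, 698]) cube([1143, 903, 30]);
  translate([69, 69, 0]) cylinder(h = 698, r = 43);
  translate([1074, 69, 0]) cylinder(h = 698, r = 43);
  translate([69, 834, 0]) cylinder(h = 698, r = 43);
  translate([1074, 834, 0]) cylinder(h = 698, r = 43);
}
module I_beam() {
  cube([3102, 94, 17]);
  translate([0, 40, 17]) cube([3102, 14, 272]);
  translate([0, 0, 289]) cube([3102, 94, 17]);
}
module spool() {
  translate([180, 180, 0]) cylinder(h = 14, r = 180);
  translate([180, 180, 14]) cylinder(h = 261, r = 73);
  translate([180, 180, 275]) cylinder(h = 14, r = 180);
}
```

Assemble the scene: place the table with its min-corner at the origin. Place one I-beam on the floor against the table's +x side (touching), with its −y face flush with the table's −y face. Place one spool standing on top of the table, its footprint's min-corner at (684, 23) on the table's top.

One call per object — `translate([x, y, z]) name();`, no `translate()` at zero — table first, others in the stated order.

table();
translate([1143, 0, 0]) I_beam();
translate([684, 23, 728]) spool();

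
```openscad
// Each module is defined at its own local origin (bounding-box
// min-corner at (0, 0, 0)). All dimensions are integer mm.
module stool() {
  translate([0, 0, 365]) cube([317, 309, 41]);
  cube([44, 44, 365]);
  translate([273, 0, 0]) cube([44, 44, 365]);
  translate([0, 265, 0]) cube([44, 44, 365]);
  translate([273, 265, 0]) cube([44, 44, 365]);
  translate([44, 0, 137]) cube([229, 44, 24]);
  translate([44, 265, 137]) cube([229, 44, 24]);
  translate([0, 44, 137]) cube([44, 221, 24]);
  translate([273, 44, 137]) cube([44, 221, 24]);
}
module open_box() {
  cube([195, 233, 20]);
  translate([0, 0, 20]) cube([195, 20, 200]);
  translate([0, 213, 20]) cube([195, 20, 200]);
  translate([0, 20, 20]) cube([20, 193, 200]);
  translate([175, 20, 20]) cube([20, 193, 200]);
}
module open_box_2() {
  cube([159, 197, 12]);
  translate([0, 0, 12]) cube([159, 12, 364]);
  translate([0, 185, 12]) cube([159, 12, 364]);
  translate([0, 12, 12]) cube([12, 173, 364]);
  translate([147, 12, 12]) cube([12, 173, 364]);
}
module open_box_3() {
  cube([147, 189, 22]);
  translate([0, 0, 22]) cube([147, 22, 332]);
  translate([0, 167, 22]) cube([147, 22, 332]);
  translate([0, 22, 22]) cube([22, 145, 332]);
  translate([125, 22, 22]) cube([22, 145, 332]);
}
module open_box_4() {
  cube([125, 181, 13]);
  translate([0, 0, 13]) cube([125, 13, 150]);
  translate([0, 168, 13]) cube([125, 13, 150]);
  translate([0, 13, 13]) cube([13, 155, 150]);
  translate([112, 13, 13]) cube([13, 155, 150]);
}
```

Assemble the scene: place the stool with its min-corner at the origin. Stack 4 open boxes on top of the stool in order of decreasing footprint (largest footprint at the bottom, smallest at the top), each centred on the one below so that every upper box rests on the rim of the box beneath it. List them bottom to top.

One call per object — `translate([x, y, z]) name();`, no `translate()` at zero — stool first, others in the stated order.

stool();
translate([61, 38, 406]) open_box();
translate([79, 56, 626]) open_box_2();
translate([85, 60, 1002]) open_box_3();
translate([96, 64, 1356]) open_box_4();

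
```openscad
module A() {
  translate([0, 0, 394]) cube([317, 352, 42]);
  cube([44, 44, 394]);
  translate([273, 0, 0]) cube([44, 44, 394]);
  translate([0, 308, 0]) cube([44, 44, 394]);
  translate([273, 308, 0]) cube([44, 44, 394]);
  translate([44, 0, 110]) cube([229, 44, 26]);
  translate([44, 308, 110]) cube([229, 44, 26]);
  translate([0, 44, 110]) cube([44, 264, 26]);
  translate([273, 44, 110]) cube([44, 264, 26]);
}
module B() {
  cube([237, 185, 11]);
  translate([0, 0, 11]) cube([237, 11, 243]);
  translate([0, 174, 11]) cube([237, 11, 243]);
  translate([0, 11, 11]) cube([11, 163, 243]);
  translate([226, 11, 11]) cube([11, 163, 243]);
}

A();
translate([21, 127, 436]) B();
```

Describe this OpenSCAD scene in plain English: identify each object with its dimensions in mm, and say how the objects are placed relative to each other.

A is a simple wooden stool: a rectangular seat 317 mm (x) by 352 mm (y), 42 mm thick, top face at z = 436 mm, on four square legs, each 44×44 mm in cross-section. The legs rest on z = 0, each flush with a corner of the seat. Four stretchers, 44 mm wide and 26 mm tall, connect adjacent legs with their undersides at z = 110 mm, each running between the inner faces of the legs it joins and aligned with the legs' outer faces on the other axis.

B is an open storage box with external size 237×185×254 mm and wall thickness 11 mm (the base is also 11 mm thick). The base covers the whole footprint; the four walls stand on the base, with the y-facing walls full-width and the x-facing walls fitting between their inner faces.

The open box is on top of the stool.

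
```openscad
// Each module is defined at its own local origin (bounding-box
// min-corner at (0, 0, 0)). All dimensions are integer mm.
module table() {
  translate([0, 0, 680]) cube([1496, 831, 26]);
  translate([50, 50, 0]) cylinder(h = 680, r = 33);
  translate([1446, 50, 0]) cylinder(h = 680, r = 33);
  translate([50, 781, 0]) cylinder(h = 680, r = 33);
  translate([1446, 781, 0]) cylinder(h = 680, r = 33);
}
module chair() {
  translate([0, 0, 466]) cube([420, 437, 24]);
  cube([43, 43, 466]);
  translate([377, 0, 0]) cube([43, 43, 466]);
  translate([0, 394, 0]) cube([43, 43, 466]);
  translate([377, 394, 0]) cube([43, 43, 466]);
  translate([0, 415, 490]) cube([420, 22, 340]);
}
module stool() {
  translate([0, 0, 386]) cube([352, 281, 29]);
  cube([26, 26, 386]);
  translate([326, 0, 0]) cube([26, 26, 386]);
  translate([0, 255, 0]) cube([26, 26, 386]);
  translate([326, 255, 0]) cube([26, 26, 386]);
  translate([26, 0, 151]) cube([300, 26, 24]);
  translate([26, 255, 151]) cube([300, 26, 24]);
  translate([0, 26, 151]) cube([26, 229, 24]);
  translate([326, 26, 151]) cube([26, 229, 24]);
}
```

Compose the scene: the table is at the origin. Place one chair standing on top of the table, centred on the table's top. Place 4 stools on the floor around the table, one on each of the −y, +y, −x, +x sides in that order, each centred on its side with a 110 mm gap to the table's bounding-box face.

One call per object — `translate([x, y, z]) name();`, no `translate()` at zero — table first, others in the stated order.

table();
translate([538, 197, 706]) chair();
translate([572, -391, 0]) stool();
translate([572, 941, 0]) stool();
translate([-462, 275, 0]) stool();
translate([1606, 275, 0]) stool();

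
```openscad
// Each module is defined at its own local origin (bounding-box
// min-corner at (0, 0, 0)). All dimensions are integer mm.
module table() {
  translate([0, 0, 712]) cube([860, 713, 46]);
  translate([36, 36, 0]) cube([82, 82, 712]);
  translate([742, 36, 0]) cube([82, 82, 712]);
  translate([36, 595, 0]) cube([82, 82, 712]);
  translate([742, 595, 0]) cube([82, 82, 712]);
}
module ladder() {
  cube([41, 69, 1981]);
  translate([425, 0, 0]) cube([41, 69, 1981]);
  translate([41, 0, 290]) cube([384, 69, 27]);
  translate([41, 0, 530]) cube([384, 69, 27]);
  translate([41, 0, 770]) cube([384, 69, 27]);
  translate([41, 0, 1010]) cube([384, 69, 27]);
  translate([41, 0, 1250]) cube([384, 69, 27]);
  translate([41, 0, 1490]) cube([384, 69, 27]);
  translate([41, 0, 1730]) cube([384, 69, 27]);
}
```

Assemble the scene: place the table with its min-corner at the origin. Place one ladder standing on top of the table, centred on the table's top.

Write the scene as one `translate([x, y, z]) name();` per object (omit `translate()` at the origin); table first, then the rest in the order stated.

table();
translate([197, 322, 758]) ladder();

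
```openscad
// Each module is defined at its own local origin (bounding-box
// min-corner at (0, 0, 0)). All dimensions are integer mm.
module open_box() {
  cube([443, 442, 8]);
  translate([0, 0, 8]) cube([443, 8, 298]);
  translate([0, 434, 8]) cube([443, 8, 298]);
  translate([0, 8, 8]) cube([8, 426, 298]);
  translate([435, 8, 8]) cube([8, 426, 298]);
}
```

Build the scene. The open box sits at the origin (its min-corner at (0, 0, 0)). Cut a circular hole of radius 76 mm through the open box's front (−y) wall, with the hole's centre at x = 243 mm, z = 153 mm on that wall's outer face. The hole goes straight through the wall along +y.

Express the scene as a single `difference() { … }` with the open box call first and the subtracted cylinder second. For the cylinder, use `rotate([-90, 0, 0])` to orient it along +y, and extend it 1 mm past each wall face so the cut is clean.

difference() {
  open_box();
  translate([243, -1, 153]) rotate([-90, 0, 0]) cylinder(h = 10, r = 76);
}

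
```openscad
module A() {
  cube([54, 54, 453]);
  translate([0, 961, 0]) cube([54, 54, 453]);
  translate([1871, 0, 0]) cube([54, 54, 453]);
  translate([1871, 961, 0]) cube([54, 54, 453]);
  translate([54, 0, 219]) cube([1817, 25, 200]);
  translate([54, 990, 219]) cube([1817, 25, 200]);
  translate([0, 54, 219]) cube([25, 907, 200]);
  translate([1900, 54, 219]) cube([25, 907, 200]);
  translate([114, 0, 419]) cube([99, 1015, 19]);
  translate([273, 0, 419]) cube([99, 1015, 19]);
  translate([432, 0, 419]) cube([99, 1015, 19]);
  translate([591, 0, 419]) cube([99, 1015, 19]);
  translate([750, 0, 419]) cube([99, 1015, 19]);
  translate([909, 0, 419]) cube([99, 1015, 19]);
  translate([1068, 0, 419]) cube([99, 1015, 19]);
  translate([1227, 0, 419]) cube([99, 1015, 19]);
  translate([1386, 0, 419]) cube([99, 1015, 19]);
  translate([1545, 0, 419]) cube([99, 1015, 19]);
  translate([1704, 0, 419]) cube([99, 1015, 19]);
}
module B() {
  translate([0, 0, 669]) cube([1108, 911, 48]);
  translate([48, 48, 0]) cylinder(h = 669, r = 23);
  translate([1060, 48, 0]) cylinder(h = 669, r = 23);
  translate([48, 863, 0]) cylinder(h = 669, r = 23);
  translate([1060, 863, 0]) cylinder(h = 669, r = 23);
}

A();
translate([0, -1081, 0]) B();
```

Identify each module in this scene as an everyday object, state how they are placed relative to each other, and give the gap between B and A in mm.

A is a bed frame. B is a table. The table is on the floor beside the bed frame on its −y side. The gap between the table and the bed frame is 170 mm.

The table's nearest face is 170 mm from the bed frame's −y face.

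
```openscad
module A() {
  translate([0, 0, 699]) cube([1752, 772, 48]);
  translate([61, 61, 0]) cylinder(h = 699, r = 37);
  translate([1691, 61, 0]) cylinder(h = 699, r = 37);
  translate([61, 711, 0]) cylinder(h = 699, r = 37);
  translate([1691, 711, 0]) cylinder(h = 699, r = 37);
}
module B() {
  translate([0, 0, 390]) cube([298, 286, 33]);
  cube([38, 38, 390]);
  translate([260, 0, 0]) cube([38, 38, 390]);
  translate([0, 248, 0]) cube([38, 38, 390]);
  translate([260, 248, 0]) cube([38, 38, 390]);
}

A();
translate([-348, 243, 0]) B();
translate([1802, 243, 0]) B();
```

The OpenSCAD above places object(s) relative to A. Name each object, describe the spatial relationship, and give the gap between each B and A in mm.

A is a table. B is a stool. Two stools sit around the table at the −x, +x sides. The gap between each stool and the table is 50 mm.

Each stool's nearest face is 50 mm from the table's bounding box.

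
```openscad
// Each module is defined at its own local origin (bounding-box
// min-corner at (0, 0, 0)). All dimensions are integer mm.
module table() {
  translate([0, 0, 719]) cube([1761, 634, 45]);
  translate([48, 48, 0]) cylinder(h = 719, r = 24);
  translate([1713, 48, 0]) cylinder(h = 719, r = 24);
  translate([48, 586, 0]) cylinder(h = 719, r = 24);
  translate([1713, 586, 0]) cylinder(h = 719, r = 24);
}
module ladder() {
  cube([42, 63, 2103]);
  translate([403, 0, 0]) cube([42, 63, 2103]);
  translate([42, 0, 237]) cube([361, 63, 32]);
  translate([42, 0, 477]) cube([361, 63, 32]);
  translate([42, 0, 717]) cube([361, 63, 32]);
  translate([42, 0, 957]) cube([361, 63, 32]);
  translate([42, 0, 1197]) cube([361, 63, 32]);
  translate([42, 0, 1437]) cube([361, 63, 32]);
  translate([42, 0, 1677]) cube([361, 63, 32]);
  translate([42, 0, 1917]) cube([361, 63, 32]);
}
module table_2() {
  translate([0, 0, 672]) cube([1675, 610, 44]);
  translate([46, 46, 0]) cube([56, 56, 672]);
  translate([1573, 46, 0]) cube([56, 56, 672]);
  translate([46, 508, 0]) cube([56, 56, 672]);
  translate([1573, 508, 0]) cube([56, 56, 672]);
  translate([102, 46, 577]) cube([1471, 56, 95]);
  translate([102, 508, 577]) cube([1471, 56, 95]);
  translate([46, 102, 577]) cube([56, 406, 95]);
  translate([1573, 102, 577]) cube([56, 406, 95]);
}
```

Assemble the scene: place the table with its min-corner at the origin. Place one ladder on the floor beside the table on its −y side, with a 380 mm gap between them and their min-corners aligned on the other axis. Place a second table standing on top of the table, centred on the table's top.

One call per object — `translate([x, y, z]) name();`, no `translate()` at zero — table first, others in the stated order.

table();
translate([0, -443, 0]) ladder();
translate([43, 12, 764]) table_2();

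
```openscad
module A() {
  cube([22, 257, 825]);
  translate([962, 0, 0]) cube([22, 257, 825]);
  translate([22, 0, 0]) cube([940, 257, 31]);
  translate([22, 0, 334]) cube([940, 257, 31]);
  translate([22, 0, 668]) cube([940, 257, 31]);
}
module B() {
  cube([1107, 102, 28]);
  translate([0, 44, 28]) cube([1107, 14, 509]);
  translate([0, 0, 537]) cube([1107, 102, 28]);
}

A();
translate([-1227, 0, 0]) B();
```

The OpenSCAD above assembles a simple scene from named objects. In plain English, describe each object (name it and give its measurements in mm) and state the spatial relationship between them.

A is a bookshelf 984 mm wide overall, 257 mm deep and 825 mm tall. The two sides are 22 mm thick vertical panels. 3 horizontal shelves of 31 mm thickness span between the inner faces of the sides; the lowest shelf sits on the floor and shelves are stacked with a clear vertical gap of 303 mm between each pair.

B is an I-beam lying along x, 1107 mm long. Overall section height 565 mm. Two flanges 102 mm wide (y) and 28 mm thick, one on the floor and one at the top; a web 14 mm thick runs between them, centred on the flange width.

The I-beam is on the floor beside the bookshelf on its −x side.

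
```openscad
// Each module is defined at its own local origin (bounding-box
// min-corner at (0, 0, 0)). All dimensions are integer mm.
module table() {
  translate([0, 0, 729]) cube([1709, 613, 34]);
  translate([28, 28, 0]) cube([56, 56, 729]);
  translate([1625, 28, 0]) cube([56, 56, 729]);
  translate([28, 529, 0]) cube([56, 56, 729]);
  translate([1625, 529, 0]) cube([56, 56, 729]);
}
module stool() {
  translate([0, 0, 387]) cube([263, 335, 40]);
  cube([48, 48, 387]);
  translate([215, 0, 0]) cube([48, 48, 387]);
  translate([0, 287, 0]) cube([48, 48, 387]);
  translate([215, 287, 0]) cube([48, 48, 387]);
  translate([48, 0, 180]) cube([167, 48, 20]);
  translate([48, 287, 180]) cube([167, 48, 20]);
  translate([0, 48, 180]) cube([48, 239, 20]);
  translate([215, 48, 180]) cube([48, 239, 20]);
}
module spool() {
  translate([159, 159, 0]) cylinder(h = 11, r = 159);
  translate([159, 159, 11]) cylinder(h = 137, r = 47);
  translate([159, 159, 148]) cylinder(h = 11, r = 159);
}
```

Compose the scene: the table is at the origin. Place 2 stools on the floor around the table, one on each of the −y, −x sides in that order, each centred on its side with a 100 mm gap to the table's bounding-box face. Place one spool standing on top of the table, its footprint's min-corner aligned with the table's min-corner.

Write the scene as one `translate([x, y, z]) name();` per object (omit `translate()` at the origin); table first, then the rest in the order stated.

table();
translate([723, -435, 0]) stool();
translate([-363, 139, 0]) stool();
translate([0, 0, 763]) spool();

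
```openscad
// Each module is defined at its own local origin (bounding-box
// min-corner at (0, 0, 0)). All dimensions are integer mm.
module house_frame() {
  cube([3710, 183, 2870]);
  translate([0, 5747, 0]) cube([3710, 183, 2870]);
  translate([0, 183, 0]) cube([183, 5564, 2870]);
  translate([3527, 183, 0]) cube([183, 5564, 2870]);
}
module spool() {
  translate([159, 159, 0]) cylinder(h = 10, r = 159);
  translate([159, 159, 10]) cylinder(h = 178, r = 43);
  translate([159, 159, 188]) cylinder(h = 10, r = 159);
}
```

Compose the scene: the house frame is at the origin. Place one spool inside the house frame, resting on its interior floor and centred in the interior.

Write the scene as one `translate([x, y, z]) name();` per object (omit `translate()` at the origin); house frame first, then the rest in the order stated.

house_frame();
translate([1696, 2806, 0]) spool();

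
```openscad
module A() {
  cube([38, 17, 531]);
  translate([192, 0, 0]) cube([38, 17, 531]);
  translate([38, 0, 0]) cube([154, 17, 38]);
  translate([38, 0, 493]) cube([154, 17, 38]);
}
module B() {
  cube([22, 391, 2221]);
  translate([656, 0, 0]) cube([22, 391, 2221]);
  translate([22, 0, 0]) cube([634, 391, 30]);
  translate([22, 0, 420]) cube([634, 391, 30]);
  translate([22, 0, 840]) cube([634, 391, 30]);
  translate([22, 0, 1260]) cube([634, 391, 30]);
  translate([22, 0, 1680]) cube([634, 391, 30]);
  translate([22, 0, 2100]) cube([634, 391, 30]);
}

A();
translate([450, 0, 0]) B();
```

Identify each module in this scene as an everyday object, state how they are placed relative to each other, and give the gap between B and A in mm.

A is a picture frame. B is a bookshelf. The bookshelf is on the floor beside the picture frame on its +x side. The gap between the bookshelf and the picture frame is 220 mm.

The bookshelf's nearest face is 220 mm from the picture frame's +x face.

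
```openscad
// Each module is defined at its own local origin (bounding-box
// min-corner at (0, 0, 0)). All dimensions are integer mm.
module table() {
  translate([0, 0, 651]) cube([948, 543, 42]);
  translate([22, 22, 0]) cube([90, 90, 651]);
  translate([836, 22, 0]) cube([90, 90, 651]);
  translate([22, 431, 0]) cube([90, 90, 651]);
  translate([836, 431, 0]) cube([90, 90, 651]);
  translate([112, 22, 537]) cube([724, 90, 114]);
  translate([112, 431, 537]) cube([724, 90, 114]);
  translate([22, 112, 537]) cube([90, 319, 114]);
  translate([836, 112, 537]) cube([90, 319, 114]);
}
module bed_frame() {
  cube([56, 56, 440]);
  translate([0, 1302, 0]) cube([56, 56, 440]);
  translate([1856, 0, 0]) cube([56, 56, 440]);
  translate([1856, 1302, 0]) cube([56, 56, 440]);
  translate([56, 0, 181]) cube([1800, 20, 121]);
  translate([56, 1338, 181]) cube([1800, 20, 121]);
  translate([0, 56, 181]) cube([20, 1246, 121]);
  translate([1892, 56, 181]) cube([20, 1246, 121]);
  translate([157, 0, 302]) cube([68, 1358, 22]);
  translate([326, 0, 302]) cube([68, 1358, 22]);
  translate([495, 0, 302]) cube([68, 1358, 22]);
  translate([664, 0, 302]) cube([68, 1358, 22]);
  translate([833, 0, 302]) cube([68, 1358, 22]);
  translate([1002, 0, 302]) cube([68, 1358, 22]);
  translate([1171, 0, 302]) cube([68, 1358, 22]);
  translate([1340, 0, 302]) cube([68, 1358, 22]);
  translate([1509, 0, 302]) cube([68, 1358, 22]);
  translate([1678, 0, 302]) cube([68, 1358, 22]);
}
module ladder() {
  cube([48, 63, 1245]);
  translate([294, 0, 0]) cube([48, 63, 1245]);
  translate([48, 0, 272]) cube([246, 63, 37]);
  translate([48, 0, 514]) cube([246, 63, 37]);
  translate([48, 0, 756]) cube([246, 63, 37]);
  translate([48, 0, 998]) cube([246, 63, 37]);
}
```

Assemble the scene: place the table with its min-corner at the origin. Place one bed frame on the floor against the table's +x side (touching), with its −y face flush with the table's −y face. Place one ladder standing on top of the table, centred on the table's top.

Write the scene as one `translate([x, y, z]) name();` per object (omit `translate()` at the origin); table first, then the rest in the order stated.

table();
translate([948, 0, 0]) bed_frame();
translate([303, 240, 693]) ladder();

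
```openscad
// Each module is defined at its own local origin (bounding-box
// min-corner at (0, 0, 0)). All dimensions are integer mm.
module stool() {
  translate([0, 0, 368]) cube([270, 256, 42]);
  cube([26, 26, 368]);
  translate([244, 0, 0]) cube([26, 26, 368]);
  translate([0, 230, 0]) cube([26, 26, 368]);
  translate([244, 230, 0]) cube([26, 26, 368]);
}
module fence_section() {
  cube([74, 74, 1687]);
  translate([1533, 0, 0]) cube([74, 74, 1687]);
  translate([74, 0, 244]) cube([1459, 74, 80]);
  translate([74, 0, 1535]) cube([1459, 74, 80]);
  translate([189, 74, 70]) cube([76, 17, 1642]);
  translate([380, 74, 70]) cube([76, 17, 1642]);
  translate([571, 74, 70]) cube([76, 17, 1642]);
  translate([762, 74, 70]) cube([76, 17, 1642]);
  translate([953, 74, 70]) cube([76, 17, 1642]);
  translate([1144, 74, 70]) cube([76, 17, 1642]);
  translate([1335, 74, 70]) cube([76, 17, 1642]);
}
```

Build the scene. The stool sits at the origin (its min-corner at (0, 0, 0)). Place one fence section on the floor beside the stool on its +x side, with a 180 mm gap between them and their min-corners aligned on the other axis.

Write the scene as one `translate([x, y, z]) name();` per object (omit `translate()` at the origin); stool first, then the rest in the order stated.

stool();
translate([450, 0, 0]) fence_section();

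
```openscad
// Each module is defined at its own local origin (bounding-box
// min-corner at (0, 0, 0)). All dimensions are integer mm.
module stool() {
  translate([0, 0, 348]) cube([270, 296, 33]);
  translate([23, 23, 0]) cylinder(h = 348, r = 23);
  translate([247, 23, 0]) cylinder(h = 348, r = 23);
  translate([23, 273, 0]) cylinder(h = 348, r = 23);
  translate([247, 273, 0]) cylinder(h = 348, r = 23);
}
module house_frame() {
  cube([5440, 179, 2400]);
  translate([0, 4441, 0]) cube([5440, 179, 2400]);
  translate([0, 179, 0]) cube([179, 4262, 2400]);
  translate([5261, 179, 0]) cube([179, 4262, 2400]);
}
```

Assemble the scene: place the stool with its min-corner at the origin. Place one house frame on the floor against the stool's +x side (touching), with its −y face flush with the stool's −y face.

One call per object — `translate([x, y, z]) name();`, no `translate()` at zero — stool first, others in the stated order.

stool();
translate([270, 0, 0]) house_frame();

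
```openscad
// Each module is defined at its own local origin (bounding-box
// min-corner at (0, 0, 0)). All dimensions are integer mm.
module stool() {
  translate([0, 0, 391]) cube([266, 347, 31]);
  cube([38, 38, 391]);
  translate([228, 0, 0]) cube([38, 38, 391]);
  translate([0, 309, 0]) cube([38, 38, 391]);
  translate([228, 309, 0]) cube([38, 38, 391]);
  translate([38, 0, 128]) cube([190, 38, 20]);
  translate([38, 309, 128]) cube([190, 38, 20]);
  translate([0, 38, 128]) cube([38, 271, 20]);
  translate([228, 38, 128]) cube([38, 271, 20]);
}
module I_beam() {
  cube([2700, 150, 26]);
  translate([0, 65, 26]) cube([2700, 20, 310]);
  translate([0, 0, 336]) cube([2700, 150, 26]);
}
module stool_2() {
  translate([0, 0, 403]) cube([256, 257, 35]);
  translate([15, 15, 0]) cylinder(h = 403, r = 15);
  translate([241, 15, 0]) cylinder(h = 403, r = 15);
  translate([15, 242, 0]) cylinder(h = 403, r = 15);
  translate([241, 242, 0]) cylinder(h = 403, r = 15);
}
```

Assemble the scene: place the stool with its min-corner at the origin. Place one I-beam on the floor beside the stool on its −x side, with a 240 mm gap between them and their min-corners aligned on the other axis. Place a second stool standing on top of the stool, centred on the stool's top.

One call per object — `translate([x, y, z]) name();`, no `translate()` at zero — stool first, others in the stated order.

stool();
translate([-2940, 0, 0]) I_beam();
translate([5, 45, 422]) stool_2();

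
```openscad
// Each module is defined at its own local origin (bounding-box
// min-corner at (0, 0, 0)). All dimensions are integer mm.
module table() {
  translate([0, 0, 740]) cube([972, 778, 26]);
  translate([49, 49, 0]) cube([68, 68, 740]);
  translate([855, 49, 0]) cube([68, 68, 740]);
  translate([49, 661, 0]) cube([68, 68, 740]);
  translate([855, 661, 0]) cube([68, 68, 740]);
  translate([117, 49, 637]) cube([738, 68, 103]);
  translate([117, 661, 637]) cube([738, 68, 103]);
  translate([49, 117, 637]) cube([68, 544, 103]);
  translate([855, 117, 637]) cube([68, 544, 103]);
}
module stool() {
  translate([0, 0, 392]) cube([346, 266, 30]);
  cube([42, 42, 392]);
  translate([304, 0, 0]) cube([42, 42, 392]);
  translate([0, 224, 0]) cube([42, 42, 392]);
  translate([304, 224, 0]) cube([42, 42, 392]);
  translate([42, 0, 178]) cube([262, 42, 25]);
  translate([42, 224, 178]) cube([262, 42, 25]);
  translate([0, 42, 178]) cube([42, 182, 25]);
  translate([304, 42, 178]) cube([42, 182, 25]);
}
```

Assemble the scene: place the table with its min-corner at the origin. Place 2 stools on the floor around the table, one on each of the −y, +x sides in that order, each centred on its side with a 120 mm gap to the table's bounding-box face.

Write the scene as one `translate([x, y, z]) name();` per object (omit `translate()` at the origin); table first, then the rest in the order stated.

table();
translate([313, -386, 0]) stool();
translate([1092, 256, 0]) stool();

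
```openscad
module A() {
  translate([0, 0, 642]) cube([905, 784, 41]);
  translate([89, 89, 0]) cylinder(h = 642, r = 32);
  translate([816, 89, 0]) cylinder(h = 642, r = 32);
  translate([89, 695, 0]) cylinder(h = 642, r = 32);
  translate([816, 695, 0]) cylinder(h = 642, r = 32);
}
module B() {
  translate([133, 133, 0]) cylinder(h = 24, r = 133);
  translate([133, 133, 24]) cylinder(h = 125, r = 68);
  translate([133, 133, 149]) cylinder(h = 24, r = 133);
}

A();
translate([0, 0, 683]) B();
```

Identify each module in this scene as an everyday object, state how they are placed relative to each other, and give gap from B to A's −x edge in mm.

The spool's min-x is at 0; the table's min-x is 0; gap = 0 mm.

A is a table. B is a spool. The spool is on top of the table. The gap from the spool to the table's −x edge is 0 mm.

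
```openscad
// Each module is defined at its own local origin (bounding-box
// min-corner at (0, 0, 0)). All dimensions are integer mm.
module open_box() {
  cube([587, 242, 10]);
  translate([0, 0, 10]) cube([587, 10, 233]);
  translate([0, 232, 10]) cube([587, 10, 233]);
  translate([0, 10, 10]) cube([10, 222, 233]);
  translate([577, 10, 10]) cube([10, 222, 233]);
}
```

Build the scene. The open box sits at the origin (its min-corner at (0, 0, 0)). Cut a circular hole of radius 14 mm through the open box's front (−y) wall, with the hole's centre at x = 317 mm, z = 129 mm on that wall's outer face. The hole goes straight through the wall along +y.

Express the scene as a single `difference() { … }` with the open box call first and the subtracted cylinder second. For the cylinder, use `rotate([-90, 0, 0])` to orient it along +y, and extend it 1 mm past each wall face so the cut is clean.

difference() {
  open_box();
  translate([317, -1, 129]) rotate([-90, 0, 0]) cylinder(h = 12, r = 14);
}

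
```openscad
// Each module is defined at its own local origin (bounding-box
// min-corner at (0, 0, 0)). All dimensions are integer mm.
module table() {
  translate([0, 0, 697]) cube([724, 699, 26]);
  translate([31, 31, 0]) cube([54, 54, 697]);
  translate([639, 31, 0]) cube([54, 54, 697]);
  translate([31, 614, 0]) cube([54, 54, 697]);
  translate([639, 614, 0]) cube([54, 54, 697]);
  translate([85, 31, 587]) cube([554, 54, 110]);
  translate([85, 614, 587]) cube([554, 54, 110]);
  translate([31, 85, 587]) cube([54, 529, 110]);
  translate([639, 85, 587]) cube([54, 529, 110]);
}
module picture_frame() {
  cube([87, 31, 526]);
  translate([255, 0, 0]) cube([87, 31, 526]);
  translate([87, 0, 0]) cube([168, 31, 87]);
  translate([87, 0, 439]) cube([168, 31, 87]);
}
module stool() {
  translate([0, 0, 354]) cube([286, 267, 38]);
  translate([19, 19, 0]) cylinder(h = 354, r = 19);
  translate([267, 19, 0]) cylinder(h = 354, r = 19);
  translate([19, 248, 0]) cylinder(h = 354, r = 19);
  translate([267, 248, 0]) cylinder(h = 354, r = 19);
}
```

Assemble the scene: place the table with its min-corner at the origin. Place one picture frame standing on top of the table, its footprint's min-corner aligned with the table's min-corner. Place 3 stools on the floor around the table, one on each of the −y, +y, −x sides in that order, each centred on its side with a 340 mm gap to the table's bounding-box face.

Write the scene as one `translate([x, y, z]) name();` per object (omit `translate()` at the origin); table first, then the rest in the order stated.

table();
translate([0, 0, 723]) picture_frame();
translate([219, -607, 0]) stool();
translate([219, 1039, 0]) stool();
translate([-626, 216, 0]) stool();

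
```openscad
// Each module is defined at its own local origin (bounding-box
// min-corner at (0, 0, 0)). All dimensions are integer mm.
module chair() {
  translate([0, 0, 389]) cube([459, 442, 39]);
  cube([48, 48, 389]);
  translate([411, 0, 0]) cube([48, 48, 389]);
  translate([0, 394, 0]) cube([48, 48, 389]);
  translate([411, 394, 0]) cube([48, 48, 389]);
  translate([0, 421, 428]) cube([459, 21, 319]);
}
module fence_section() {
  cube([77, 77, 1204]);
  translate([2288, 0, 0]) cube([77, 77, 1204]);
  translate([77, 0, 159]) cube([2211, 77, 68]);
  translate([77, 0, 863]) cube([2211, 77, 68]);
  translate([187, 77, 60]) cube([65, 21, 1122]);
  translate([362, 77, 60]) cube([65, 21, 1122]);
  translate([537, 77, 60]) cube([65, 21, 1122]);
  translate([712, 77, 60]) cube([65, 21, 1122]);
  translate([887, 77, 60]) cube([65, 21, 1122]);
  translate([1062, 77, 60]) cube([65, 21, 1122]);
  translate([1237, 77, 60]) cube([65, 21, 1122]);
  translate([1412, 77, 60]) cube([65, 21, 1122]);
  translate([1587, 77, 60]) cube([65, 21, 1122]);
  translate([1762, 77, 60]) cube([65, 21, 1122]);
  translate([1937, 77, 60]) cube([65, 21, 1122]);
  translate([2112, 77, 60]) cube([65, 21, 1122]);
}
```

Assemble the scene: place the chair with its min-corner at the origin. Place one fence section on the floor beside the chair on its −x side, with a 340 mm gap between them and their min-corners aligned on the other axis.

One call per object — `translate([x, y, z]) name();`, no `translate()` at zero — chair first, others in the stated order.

chair();
translate([-2705, 0, 0]) fence_section();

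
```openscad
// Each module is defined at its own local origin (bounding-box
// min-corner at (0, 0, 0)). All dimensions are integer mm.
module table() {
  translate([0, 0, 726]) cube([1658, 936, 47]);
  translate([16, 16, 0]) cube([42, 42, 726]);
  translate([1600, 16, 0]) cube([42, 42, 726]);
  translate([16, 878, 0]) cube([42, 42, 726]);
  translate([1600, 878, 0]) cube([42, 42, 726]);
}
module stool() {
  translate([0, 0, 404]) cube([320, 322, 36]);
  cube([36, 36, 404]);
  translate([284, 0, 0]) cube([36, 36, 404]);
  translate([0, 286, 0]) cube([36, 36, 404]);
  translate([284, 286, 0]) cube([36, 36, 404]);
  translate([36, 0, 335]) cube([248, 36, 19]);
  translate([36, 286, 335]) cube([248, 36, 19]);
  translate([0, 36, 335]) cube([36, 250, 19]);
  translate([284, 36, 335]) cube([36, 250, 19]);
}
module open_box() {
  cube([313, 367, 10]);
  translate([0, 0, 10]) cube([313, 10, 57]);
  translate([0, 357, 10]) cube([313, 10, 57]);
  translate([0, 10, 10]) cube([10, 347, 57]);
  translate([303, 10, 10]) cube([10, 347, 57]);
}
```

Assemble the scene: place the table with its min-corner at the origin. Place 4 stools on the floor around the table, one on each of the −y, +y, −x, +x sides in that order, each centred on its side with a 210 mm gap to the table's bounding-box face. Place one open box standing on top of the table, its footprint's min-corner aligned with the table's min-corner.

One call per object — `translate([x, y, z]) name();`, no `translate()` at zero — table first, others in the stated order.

table();
translate([669, -532, 0]) stool();
translate([669, 1146, 0]) stool();
translate([-530, 307, 0]) stool();
translate([1868, 307, 0]) stool();
translate([0, 0, 773]) open_box();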